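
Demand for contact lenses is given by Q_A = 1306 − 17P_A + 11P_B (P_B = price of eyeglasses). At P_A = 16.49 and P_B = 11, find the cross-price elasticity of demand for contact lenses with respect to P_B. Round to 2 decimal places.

At P_A = 16.49 and P_B = 11: Q_A = 1146.67.
∂Q_A/∂P_B = 11.
ε = (∂Q_A/∂P_B)(P_B/Q_A) = 11 × (11/1146.67) ≈ 0.11.
Since ε > 0, contact lenses and eyeglasses are substitutes.

0.11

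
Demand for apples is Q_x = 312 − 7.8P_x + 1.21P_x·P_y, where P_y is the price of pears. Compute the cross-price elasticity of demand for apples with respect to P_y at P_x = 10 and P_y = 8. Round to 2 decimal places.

0.29

At P_x = 10 and P_y = 8: Q_x = 330.8.
∂Q_x/∂P_y = 1.21P_x = 1.21(10) = 12.1000.
ε = (∂Q_x/∂P_y)(P_y/Q_x) = 12.1000 × (8/330.8) ≈ 0.29.
ε > 0: substitutes.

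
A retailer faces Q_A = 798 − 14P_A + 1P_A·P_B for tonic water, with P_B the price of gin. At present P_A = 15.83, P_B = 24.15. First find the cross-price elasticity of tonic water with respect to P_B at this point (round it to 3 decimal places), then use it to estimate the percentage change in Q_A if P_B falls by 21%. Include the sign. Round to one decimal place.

At P_A = 15.83, P_B = 24.15: Q_A = 958.674.
∂Q_A/∂P_B = 1P_A = 15.8300.
ε = (∂Q_A/∂P_B)(P_B/Q_A) = 15.8300 × 24.15/958.674 ≈ 0.399.
%ΔQ_A ≈ ε × %ΔP_B = 0.399 × (-21%) = -8.4%.

-8.4%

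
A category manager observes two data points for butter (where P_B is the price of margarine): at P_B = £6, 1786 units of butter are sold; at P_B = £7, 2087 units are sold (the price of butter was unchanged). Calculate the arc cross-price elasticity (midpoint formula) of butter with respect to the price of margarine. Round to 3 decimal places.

1.010

ΔQ_A = 2087 − 1786 = 301; ΔP_B = 7 − 6 = 1.
Midpoints: Q̄_A = 1936.5, P̄_B = 6.50.
ε = (ΔQ_A/Q̄_A)/(ΔP_B/P̄_B) = (301/1936.5)/(1/6.50) ≈ 1.010.
ε > 0: butter and margarine are substitutes.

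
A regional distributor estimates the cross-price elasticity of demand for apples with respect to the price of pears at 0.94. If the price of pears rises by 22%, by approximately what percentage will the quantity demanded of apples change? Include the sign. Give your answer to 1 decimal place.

%ΔQ ≈ ε × %ΔP of pears = 0.94 × (22%) = 20.7%.

20.7%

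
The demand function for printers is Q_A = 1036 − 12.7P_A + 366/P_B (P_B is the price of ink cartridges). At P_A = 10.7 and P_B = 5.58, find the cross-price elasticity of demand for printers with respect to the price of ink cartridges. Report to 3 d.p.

-0.068

At P_A = 10.7 and P_B = 5.58: Q_A = 965.701.
∂Q_A/∂P_B = −366/P_B² = -11.7547.
ε = (∂Q_A/∂P_B)(P_B/Q_A) = -11.7547 × (5.58/965.701) ≈ -0.068.
ε < 0: complements.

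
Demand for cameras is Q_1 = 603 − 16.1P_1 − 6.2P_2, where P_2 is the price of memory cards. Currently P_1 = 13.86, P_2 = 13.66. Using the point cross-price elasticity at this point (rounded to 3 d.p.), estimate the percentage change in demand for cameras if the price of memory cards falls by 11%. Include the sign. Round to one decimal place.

3.2%

At P_1 = 13.86, P_2 = 13.66: Q_1 = 295.162.
∂Q_1/∂P_2 = -6.2.
ε = (∂Q_1/∂P_2)(P_2/Q_1) = -6.2000 × 13.66/295.162 ≈ -0.287.
%ΔQ_1 ≈ ε × %ΔP_2 = -0.287 × (-11%) = 3.2%.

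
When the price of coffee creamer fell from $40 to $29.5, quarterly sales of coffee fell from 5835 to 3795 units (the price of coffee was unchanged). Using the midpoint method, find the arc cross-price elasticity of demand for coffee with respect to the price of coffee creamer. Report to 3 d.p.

1.402

ΔQ_A = 3795 − 5835 = -2040; ΔP_B = 29.5 − 40 = -10.5.
Midpoints: Q̄_A = 4815.0, P̄_B = 34.75.
ε = (ΔQ_A/Q̄_A)/(ΔP_B/P̄_B) = (-2040/4815.0)/(-10.5/34.75) ≈ 1.402.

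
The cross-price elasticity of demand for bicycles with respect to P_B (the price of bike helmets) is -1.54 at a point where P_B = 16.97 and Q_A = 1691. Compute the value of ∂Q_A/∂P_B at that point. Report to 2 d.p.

-153.46

ε = (∂Q_A/∂P_B)·(P_B/Q_A) ⇒ ∂Q_A/∂P_B = ε·Q_A/P_B = -1.54 × 1691/16.97 ≈ -153.46.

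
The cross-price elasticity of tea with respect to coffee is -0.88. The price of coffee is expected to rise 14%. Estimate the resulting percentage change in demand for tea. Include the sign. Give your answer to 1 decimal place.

-12.3%

%ΔQ ≈ ε × %ΔP of coffee = -0.88 × (14%) = -12.3%.
Demand for tea falls by about 12.3%.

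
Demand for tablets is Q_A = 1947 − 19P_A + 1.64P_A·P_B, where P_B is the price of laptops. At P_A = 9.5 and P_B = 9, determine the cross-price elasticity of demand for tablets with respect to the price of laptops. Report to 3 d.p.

At P_A = 9.5 and P_B = 9: Q_A = 1906.72.
∂Q_A/∂P_B = 1.64P_A = 1.64(9.5) = 15.5800.
ε = (∂Q_A/∂P_B)(P_B/Q_A) = 15.5800 × (9/1906.72) ≈ 0.074.

0.074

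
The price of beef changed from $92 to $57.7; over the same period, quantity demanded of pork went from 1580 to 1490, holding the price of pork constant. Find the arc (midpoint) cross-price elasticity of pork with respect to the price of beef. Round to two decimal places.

0.13

ΔQ_A = 1490 − 1580 = -90; ΔP_B = 57.7 − 92 = -34.3.
Midpoints: Q̄_A = 1535.0, P̄_B = 74.85.
ε = (ΔQ_A/Q̄_A)/(ΔP_B/P̄_B) = (-90/1535.0)/(-34.3/74.85) ≈ 0.13.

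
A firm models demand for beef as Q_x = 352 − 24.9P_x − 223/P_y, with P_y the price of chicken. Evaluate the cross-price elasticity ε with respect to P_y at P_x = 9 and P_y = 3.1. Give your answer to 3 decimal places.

1.285

At P_x = 9 and P_y = 3.1: Q_x = 55.965.
∂Q_x/∂P_y = 223/P_y² = 23.2050.
ε = (∂Q_x/∂P_y)(P_y/Q_x) = 23.2050 × (3.1/55.965) ≈ 1.285.
ε > 0: substitutes.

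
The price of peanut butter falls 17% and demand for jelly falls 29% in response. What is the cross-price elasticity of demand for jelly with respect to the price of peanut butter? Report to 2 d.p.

1.71

ε = (%ΔQ of jelly) / (%ΔP of peanut butter) = (-29%) / (-17%) ≈ 1.71.
Positive cross-price elasticity: substitutes.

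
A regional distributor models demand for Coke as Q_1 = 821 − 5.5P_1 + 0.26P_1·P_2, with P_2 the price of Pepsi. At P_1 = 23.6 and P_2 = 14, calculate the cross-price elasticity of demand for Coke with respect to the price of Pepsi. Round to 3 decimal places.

0.111

At P_1 = 23.6 and P_2 = 14: Q_1 = 777.104.
∂Q_1/∂P_2 = 0.26P_1 = 0.26(23.6) = 6.1360.
ε = (∂Q_1/∂P_2)(P_2/Q_1) = 6.1360 × (14/777.104) ≈ 0.111.
ε > 0: substitutes.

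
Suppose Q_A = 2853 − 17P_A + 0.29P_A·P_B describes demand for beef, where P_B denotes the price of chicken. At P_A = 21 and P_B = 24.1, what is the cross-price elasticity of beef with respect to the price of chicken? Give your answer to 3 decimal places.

At P_A = 21 and P_B = 24.1: Q_A = 2642.769.
∂Q_A/∂P_B = 0.29P_A = 0.29(21) = 6.0900.
ε = (∂Q_A/∂P_B)(P_B/Q_A) = 6.0900 × (24.1/2642.769) ≈ 0.056.
ε > 0: substitutes.

0.056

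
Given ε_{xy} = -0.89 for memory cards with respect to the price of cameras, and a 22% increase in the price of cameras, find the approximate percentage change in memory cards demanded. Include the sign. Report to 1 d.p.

%ΔQ ≈ ε × %ΔP of cameras = -0.89 × (22%) = -19.6%.

-19.6%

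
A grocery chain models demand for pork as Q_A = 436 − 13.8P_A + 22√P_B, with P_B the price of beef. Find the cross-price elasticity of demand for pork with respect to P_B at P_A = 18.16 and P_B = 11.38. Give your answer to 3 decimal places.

0.143

At P_A = 18.16 and P_B = 11.38: Q_A = 259.607.
∂Q_A/∂P_B = 22/(2√P_B) = 22/(2√11.38) = 3.2608.
ε = (∂Q_A/∂P_B)(P_B/Q_A) = 3.2608 × (11.38/259.607) ≈ 0.143.
ε > 0: substitutes.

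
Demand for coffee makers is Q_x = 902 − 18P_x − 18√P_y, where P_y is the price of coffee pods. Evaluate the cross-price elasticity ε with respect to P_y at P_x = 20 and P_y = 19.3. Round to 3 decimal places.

-0.085

At P_x = 20 and P_y = 19.3: Q_x = 462.923.
∂Q_x/∂P_y = -18/(2√P_y) = -18/(2√19.3) = -2.0486.
ε = (∂Q_x/∂P_y)(P_y/Q_x) = -2.0486 × (19.3/462.923) ≈ -0.085.
ε < 0: complements.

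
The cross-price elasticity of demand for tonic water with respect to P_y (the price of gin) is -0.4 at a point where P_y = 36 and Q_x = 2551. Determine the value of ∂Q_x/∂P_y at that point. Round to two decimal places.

ε = (∂Q_x/∂P_y)·(P_y/Q_x) ⇒ ∂Q_x/∂P_y = ε·Q_x/P_y = -0.4 × 2551/36 ≈ -28.34.

-28.34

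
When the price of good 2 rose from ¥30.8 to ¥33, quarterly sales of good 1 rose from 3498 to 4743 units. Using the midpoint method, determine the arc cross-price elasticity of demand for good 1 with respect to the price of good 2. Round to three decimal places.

4.381

ΔQ_1 = 4743 − 3498 = 1245; ΔP_2 = 33 − 30.8 = 2.2.
Midpoints: Q̄_1 = 4120.5, P̄_2 = 31.90.
ε = (ΔQ_1/Q̄_1)/(ΔP_2/P̄_2) = (1245/4120.5)/(2.2/31.90) ≈ 4.381.
ε > 0: good 1 and good 2 are substitutes.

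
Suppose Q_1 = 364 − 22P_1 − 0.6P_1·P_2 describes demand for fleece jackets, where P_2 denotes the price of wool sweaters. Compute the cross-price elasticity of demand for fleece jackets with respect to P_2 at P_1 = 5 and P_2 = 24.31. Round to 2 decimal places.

At P_1 = 5 and P_2 = 24.31: Q_1 = 181.07.
∂Q_1/∂P_2 = -0.6P_1 = -0.6(5) = -3.0000.
ε = (∂Q_1/∂P_2)(P_2/Q_1) = -3.0000 × (24.31/181.07) ≈ -0.40.

-0.40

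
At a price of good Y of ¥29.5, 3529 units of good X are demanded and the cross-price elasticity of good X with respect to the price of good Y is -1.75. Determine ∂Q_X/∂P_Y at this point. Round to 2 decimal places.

ε = (∂Q_X/∂P_Y)·(P_Y/Q_X) ⇒ ∂Q_X/∂P_Y = ε·Q_X/P_Y = -1.75 × 3529/29.5 ≈ -209.35.

-209.35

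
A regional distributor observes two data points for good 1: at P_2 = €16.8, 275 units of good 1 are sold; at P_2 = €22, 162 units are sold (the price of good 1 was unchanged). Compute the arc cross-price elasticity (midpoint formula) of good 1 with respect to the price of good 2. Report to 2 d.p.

-1.93

ΔQ_1 = 162 − 275 = -113; ΔP_2 = 22 − 16.8 = 5.2.
Midpoints: Q̄_1 = 218.5, P̄_2 = 19.40.
ε = (ΔQ_1/Q̄_1)/(ΔP_2/P̄_2) = (-113/218.5)/(5.2/19.40) ≈ -1.93.
ε < 0: good 1 and good 2 are complements.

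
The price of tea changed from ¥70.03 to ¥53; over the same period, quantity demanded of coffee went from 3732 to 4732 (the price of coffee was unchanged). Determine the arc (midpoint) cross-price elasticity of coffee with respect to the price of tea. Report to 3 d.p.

-0.854

ΔQ_A = 4732 − 3732 = 1000; ΔP_B = 53 − 70.03 = -17.03.
Midpoints: Q̄_A = 4232.0, P̄_B = 61.52.
ε = (ΔQ_A/Q̄_A)/(ΔP_B/P̄_B) = (1000/4232.0)/(-17.03/61.52) ≈ -0.854.
ε < 0: coffee and tea are complements.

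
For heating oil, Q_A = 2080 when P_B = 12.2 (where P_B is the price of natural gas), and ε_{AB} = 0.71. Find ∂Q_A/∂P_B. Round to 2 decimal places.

121.05

ε = (∂Q_A/∂P_B)·(P_B/Q_A) ⇒ ∂Q_A/∂P_B = ε·Q_A/P_B = 0.71 × 2080/12.2 ≈ 121.05.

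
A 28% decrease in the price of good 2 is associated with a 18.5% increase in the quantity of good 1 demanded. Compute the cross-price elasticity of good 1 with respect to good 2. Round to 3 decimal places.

ε = (%ΔQ of good 1) / (%ΔP of good 2) = (18.5%) / (-28%) ≈ -0.661.
Negative cross-price elasticity: complements.

-0.661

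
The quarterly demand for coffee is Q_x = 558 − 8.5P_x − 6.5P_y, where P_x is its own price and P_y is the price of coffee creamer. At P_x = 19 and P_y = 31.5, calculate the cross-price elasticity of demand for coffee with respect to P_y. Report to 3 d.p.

-1.068

At P_x = 19 and P_y = 31.5: Q_x = 191.75.
∂Q_x/∂P_y = -6.5.
ε = (∂Q_x/∂P_y)(P_y/Q_x) = -6.5 × (31.5/191.75) ≈ -1.068.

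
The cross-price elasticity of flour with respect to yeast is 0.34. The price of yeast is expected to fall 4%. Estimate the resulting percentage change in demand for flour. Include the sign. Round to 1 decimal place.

-1.4%

%ΔQ ≈ ε × %ΔP of yeast = 0.34 × (-4%) = -1.4%.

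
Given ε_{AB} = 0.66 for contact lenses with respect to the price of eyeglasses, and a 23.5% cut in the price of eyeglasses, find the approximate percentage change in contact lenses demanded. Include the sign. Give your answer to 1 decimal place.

-15.5%

%ΔQ ≈ ε × %ΔP of eyeglasses = 0.66 × (-23.5%) = -15.5%.
Demand for contact lenses falls by about 15.5%.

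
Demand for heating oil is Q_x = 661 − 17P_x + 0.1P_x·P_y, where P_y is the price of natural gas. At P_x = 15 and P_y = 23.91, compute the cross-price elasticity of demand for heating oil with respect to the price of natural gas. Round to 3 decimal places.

0.081

At P_x = 15 and P_y = 23.91: Q_x = 441.865.
∂Q_x/∂P_y = 0.1P_x = 0.1(15) = 1.5000.
ε = (∂Q_x/∂P_y)(P_y/Q_x) = 1.5000 × (23.91/441.865) ≈ 0.081.
ε > 0: substitutes.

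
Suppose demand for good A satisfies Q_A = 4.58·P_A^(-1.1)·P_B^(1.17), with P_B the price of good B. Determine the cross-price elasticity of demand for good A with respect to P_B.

In a log-linear (constant-elasticity) demand function, the coefficient on the exponent of P_B is the cross-price elasticity.
ε = 1.17. Positive, so good A and good B are substitutes.

1.17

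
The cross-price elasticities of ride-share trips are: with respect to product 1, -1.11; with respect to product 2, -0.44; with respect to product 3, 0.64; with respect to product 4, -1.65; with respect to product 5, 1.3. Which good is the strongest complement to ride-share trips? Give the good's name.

product 4

Complements have ε < 0. The most negative value is -1.65 (product 4).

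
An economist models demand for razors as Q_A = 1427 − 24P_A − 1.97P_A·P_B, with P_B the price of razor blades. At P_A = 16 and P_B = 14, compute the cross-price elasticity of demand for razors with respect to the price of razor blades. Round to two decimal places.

At P_A = 16 and P_B = 14: Q_A = 601.72.
∂Q_A/∂P_B = -1.97P_A = -1.97(16) = -31.5200.
ε = (∂Q_A/∂P_B)(P_B/Q_A) = -31.5200 × (14/601.72) ≈ -0.73.

-0.73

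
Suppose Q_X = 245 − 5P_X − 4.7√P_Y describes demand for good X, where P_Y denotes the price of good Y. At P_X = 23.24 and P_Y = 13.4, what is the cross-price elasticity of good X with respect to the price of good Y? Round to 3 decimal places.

-0.077

At P_X = 23.24 and P_Y = 13.4: Q_X = 111.595.
∂Q_X/∂P_Y = -4.7/(2√P_Y) = -4.7/(2√13.4) = -0.6420.
ε = (∂Q_X/∂P_Y)(P_Y/Q_X) = -0.6420 × (13.4/111.595) ≈ -0.077.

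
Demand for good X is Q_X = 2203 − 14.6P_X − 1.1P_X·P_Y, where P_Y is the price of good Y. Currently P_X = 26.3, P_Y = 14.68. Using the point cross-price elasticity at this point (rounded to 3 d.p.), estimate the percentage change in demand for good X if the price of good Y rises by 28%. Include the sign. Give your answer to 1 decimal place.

-8.5%

At P_X = 26.3, P_Y = 14.68: Q_X = 1394.328.
∂Q_X/∂P_Y = -1.1P_X = -28.9300.
ε = (∂Q_X/∂P_Y)(P_Y/Q_X) = -28.9300 × 14.68/1394.328 ≈ -0.305.
%ΔQ_X ≈ ε × %ΔP_Y = -0.305 × (28%) = -8.5%.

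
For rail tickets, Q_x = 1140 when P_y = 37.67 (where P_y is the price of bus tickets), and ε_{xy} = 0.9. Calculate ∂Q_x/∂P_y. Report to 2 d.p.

27.24

ε = (∂Q_x/∂P_y)·(P_y/Q_x) ⇒ ∂Q_x/∂P_y = ε·Q_x/P_y = 0.9 × 1140/37.67 ≈ 27.24.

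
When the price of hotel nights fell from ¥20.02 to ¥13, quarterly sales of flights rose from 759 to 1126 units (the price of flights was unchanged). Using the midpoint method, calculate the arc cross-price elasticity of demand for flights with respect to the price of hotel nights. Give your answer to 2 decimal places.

ΔQ_A = 1126 − 759 = 367; ΔP_B = 13 − 20.02 = -7.02.
Midpoints: Q̄_A = 942.5, P̄_B = 16.51.
ε = (ΔQ_A/Q̄_A)/(ΔP_B/P̄_B) = (367/942.5)/(-7.02/16.51) ≈ -0.92.

-0.92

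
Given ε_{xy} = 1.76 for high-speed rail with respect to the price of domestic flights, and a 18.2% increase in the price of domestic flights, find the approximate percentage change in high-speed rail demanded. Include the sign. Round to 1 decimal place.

%ΔQ ≈ ε × %ΔP of domestic flights = 1.76 × (18.2%) = 32.0%.

32.0%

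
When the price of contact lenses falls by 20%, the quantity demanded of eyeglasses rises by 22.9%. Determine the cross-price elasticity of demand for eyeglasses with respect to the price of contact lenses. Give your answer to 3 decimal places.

ε = (%ΔQ of eyeglasses) / (%ΔP of contact lenses) = (22.9%) / (-20%) ≈ -1.145.

-1.145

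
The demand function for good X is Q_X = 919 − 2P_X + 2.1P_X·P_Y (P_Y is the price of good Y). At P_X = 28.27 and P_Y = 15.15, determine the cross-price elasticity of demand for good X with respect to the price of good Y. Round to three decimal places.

0.510

At P_X = 28.27 and P_Y = 15.15: Q_X = 1761.870.
∂Q_X/∂P_Y = 2.1P_X = 2.1(28.27) = 59.3670.
ε = (∂Q_X/∂P_Y)(P_Y/Q_X) = 59.3670 × (15.15/1761.870) ≈ 0.510.
ε > 0: substitutes.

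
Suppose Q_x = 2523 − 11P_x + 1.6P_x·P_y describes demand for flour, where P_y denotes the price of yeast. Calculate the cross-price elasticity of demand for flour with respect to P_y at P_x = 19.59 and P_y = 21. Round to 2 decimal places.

At P_x = 19.59 and P_y = 21: Q_x = 2965.734.
∂Q_x/∂P_y = 1.6P_x = 1.6(19.59) = 31.3440.
ε = (∂Q_x/∂P_y)(P_y/Q_x) = 31.3440 × (21/2965.734) ≈ 0.22.

0.22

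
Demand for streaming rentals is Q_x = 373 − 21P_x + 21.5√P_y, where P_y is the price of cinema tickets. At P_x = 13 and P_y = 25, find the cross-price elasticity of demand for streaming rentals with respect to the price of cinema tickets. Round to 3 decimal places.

0.259

At P_x = 13 and P_y = 25: Q_x = 207.5.
∂Q_x/∂P_y = 21.5/(2√P_y) = 21.5/(2√25) = 2.1500.
ε = (∂Q_x/∂P_y)(P_y/Q_x) = 2.1500 × (25/207.5) ≈ 0.259.
ε > 0: substitutes.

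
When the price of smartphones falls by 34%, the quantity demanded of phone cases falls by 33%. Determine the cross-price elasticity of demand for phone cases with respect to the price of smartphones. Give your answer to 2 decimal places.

0.97

ε = (%ΔQ of phone cases) / (%ΔP of smartphones) = (-33%) / (-34%) ≈ 0.97.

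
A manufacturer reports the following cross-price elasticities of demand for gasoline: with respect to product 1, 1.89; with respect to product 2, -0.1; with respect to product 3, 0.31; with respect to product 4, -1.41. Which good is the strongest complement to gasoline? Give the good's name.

product 4

Complements have ε < 0. The most negative value is -1.41 (product 4).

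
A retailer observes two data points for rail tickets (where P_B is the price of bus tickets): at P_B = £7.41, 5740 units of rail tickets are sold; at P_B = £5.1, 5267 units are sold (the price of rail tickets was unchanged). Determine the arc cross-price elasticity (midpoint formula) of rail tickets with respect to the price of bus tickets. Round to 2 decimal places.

0.23

ΔQ_A = 5267 − 5740 = -473; ΔP_B = 5.1 − 7.41 = -2.31.
Midpoints: Q̄_A = 5503.5, P̄_B = 6.25.
ε = (ΔQ_A/Q̄_A)/(ΔP_B/P̄_B) = (-473/5503.5)/(-2.31/6.25) ≈ 0.23.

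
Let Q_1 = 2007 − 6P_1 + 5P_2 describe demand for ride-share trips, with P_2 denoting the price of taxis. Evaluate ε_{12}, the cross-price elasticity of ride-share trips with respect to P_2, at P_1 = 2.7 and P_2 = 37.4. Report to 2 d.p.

At P_1 = 2.7 and P_2 = 37.4: Q_1 = 2177.8.
∂Q_1/∂P_2 = 5.
ε = (∂Q_1/∂P_2)(P_2/Q_1) = 5 × (37.4/2177.8) ≈ 0.09.
Since ε > 0, ride-share trips and taxis are substitutes.

0.09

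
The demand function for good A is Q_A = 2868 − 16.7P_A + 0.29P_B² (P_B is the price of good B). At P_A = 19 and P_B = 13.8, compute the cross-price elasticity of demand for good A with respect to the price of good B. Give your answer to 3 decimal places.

At P_A = 19 and P_B = 13.8: Q_A = 2605.928.
∂Q_A/∂P_B = 0.58P_B = 0.58(13.8) = 8.0040.
ε = (∂Q_A/∂P_B)(P_B/Q_A) = 8.0040 × (13.8/2605.928) ≈ 0.042.
ε > 0: substitutes.

0.042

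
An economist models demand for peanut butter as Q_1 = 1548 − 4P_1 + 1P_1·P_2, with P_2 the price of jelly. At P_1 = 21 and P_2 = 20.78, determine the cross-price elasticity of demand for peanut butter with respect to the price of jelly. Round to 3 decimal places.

At P_1 = 21 and P_2 = 20.78: Q_1 = 1900.38.
∂Q_1/∂P_2 = 1P_1 = 1(21) = 21.0000.
ε = (∂Q_1/∂P_2)(P_2/Q_1) = 21.0000 × (20.78/1900.38) ≈ 0.230.

0.230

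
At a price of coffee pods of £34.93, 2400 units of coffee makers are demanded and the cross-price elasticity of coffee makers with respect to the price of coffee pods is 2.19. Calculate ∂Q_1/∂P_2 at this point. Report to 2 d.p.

ε = (∂Q_1/∂P_2)·(P_2/Q_1) ⇒ ∂Q_1/∂P_2 = ε·Q_1/P_2 = 2.19 × 2400/34.93 ≈ 150.47.

150.47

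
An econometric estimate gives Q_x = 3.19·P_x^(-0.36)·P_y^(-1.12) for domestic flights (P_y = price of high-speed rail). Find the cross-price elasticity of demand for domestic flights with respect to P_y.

-1.12

In a log-linear (constant-elasticity) demand function, the coefficient on the exponent of P_y is the cross-price elasticity.
ε = -1.12. Negative, so domestic flights and high-speed rail are complements.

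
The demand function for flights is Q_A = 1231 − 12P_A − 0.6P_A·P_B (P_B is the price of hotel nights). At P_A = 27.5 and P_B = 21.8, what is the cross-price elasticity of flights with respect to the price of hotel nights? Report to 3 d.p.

-0.665

At P_A = 27.5 and P_B = 21.8: Q_A = 541.3.
∂Q_A/∂P_B = -0.6P_A = -0.6(27.5) = -16.5000.
ε = (∂Q_A/∂P_B)(P_B/Q_A) = -16.5000 × (21.8/541.3) ≈ -0.665.
ε < 0: complements.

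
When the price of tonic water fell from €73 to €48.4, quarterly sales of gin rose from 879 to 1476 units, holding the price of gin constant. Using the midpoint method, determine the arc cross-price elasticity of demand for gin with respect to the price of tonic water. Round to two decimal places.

ΔQ_A = 1476 − 879 = 597; ΔP_B = 48.4 − 73 = -24.6.
Midpoints: Q̄_A = 1177.5, P̄_B = 60.70.
ε = (ΔQ_A/Q̄_A)/(ΔP_B/P̄_B) = (597/1177.5)/(-24.6/60.70) ≈ -1.25.

-1.25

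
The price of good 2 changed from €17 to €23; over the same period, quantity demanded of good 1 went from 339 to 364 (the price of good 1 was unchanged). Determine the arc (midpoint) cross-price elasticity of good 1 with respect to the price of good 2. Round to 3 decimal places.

ΔQ_1 = 364 − 339 = 25; ΔP_2 = 23 − 17 = 6.
Midpoints: Q̄_1 = 351.5, P̄_2 = 20.00.
ε = (ΔQ_1/Q̄_1)/(ΔP_2/P̄_2) = (25/351.5)/(6/20.00) ≈ 0.237.

0.237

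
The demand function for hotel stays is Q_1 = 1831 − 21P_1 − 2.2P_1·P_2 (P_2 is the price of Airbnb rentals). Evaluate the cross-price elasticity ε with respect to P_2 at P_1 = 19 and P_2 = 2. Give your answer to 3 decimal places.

At P_1 = 19 and P_2 = 2: Q_1 = 1348.4.
∂Q_1/∂P_2 = -2.2P_1 = -2.2(19) = -41.8000.
ε = (∂Q_1/∂P_2)(P_2/Q_1) = -41.8000 × (2/1348.4) ≈ -0.062.

-0.062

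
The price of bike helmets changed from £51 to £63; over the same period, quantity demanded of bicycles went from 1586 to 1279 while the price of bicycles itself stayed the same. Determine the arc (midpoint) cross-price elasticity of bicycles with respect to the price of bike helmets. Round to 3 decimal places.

-1.018

ΔQ_A = 1279 − 1586 = -307; ΔP_B = 63 − 51 = 12.
Midpoints: Q̄_A = 1432.5, P̄_B = 57.00.
ε = (ΔQ_A/Q̄_A)/(ΔP_B/P̄_B) = (-307/1432.5)/(12/57.00) ≈ -1.018.
ε < 0: bicycles and bike helmets are complements.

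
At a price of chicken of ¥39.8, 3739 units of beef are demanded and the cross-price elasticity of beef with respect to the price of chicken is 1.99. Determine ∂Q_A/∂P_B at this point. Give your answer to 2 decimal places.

186.95

ε = (∂Q_A/∂P_B)·(P_B/Q_A) ⇒ ∂Q_A/∂P_B = ε·Q_A/P_B = 1.99 × 3739/39.8 ≈ 186.95.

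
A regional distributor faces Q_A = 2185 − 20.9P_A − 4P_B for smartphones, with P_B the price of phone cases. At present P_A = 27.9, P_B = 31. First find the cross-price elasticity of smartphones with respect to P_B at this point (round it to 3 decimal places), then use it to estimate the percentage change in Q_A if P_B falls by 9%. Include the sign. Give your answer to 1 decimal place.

0.8%

At P_A = 27.9, P_B = 31: Q_A = 1477.89.
∂Q_A/∂P_B = -4.
ε = (∂Q_A/∂P_B)(P_B/Q_A) = -4.0000 × 31/1477.89 ≈ -0.084.
%ΔQ_A ≈ ε × %ΔP_B = -0.084 × (-9%) = 0.8%.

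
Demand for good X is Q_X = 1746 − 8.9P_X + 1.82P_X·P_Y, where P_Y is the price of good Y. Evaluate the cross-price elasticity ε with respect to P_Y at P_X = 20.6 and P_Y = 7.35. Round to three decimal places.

At P_X = 20.6 and P_Y = 7.35: Q_X = 1838.226.
∂Q_X/∂P_Y = 1.82P_X = 1.82(20.6) = 37.4920.
ε = (∂Q_X/∂P_Y)(P_Y/Q_X) = 37.4920 × (7.35/1838.226) ≈ 0.150.
ε > 0: substitutes.

0.150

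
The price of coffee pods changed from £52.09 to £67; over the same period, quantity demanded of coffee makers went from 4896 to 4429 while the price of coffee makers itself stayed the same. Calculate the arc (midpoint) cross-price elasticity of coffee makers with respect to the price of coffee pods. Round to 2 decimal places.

-0.40

ΔQ_A = 4429 − 4896 = -467; ΔP_B = 67 − 52.09 = 14.91.
Midpoints: Q̄_A = 4662.5, P̄_B = 59.55.
ε = (ΔQ_A/Q̄_A)/(ΔP_B/P̄_B) = (-467/4662.5)/(14.91/59.55) ≈ -0.40.
ε < 0: coffee makers and coffee pods are complements.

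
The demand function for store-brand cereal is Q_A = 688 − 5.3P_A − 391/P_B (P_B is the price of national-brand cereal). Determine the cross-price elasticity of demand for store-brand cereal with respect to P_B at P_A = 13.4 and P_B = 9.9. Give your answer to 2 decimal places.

At P_A = 13.4 and P_B = 9.9: Q_A = 577.485.
∂Q_A/∂P_B = 391/P_B² = 3.9894.
ε = (∂Q_A/∂P_B)(P_B/Q_A) = 3.9894 × (9.9/577.485) ≈ 0.07.

0.07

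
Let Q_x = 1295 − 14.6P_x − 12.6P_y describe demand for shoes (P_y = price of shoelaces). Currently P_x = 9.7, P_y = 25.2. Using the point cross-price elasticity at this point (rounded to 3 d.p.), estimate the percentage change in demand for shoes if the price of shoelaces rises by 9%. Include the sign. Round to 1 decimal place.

-3.4%

At P_x = 9.7, P_y = 25.2: Q_x = 835.86.
∂Q_x/∂P_y = -12.6.
ε = (∂Q_x/∂P_y)(P_y/Q_x) = -12.6000 × 25.2/835.86 ≈ -0.380.
%ΔQ_x ≈ ε × %ΔP_y = -0.380 × (9%) = -3.4%.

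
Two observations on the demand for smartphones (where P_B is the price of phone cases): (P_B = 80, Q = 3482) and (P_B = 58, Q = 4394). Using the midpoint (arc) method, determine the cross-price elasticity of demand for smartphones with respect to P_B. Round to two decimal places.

-0.73

ΔQ_A = 4394 − 3482 = 912; ΔP_B = 58 − 80 = -22.
Midpoints: Q̄_A = 3938.0, P̄_B = 69.00.
ε = (ΔQ_A/Q̄_A)/(ΔP_B/P̄_B) = (912/3938.0)/(-22/69.00) ≈ -0.73.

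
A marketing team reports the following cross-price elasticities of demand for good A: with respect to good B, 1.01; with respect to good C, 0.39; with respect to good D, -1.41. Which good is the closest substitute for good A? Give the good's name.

Substitutes have ε > 0. Among the positive values, 1.01 (good B) is largest.

good B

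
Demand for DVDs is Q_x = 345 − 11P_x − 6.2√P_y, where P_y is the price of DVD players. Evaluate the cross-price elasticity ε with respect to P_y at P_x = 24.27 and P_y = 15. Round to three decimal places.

At P_x = 24.27 and P_y = 15: Q_x = 54.018.
∂Q_x/∂P_y = -6.2/(2√P_y) = -6.2/(2√15) = -0.8004.
ε = (∂Q_x/∂P_y)(P_y/Q_x) = -0.8004 × (15/54.018) ≈ -0.222.

-0.222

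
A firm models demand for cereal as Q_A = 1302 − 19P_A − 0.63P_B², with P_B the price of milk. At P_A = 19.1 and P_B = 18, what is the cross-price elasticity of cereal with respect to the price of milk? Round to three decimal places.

-0.555

At P_A = 19.1 and P_B = 18: Q_A = 734.98.
∂Q_A/∂P_B = -1.26P_B = -1.26(18) = -22.6800.
ε = (∂Q_A/∂P_B)(P_B/Q_A) = -22.6800 × (18/734.98) ≈ -0.555.
ε < 0: complements.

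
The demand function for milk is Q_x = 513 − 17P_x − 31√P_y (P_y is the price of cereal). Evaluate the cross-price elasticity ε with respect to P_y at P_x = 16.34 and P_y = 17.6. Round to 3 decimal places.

At P_x = 16.34 and P_y = 17.6: Q_x = 105.168.
∂Q_x/∂P_y = -31/(2√P_y) = -31/(2√17.6) = -3.6947.
ε = (∂Q_x/∂P_y)(P_y/Q_x) = -3.6947 × (17.6/105.168) ≈ -0.618.

-0.618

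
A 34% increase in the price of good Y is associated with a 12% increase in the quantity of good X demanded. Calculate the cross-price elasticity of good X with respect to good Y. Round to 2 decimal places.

0.35

ε = (%ΔQ of good X) / (%ΔP of good Y) = (12%) / (34%) ≈ 0.35.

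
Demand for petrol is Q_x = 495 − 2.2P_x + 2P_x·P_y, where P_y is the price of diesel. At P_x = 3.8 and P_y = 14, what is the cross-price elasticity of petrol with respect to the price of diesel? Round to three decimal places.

0.179

At P_x = 3.8 and P_y = 14: Q_x = 593.04.
∂Q_x/∂P_y = 2P_x = 2(3.8) = 7.6000.
ε = (∂Q_x/∂P_y)(P_y/Q_x) = 7.6000 × (14/593.04) ≈ 0.179.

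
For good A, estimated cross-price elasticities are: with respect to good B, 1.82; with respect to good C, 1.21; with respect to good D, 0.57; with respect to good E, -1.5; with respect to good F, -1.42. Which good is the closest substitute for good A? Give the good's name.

Substitutes have ε > 0. Among the positive values, 1.82 (good B) is largest.

good B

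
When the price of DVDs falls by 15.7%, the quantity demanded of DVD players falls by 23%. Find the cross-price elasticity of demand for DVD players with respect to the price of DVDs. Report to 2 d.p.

ε = (%ΔQ of DVD players) / (%ΔP of DVDs) = (-23%) / (-15.7%) ≈ 1.46.
Positive cross-price elasticity: substitutes.

1.46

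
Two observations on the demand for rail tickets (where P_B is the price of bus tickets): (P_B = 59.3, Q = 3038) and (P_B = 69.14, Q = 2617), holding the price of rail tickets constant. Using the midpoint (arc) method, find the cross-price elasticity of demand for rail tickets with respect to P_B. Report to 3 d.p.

ΔQ_A = 2617 − 3038 = -421; ΔP_B = 69.14 − 59.3 = 9.84.
Midpoints: Q̄_A = 2827.5, P̄_B = 64.22.
ε = (ΔQ_A/Q̄_A)/(ΔP_B/P̄_B) = (-421/2827.5)/(9.84/64.22) ≈ -0.972.

-0.972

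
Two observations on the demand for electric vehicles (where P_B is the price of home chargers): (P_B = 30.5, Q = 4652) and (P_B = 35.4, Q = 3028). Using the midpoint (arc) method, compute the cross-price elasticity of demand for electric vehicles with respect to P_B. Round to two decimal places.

ΔQ_A = 3028 − 4652 = -1624; ΔP_B = 35.4 − 30.5 = 4.9.
Midpoints: Q̄_A = 3840.0, P̄_B = 32.95.
ε = (ΔQ_A/Q̄_A)/(ΔP_B/P̄_B) = (-1624/3840.0)/(4.9/32.95) ≈ -2.84.
ε < 0: electric vehicles and home chargers are complements.

-2.84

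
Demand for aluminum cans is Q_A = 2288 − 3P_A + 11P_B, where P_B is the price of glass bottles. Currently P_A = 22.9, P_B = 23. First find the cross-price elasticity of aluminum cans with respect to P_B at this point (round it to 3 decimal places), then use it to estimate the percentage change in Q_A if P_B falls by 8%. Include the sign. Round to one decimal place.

At P_A = 22.9, P_B = 23: Q_A = 2472.3.
∂Q_A/∂P_B = 11.
ε = (∂Q_A/∂P_B)(P_B/Q_A) = 11.0000 × 23/2472.3 ≈ 0.102.
%ΔQ_A ≈ ε × %ΔP_B = 0.102 × (-8%) = -0.8%.

-0.8%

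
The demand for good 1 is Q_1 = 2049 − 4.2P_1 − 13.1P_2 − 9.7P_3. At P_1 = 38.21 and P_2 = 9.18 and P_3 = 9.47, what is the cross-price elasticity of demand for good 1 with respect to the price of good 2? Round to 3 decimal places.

At P_1 = 38.21 and P_2 = 9.18 and P_3 = 9.47: Q_1 = 1676.401.
∂Q_1/∂P_2 = -13.1.
ε = (∂Q_1/∂P_2)(P_2/Q_1) = -13.1 × (9.18/1676.401) ≈ -0.072.
Since ε < 0, good 1 and good 2 are complements.

-0.072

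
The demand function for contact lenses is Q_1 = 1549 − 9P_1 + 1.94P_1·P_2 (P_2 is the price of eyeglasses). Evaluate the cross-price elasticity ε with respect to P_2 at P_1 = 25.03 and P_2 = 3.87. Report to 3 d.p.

At P_1 = 25.03 and P_2 = 3.87: Q_1 = 1511.650.
∂Q_1/∂P_2 = 1.94P_1 = 1.94(25.03) = 48.5582.
ε = (∂Q_1/∂P_2)(P_2/Q_1) = 48.5582 × (3.87/1511.650) ≈ 0.124.

0.124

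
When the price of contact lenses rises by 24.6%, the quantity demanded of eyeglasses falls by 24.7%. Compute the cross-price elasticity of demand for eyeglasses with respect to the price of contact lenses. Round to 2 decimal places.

-1.00

ε = (%ΔQ of eyeglasses) / (%ΔP of contact lenses) = (-24.7%) / (24.6%) ≈ -1.00.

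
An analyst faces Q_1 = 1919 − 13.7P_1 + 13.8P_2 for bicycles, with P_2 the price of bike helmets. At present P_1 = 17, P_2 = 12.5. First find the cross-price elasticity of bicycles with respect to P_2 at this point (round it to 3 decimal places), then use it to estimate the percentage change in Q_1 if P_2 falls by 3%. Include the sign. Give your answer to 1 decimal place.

-0.3%

At P_1 = 17, P_2 = 12.5: Q_1 = 1858.6.
∂Q_1/∂P_2 = 13.8.
ε = (∂Q_1/∂P_2)(P_2/Q_1) = 13.8000 × 12.5/1858.6 ≈ 0.093.
%ΔQ_1 ≈ ε × %ΔP_2 = 0.093 × (-3%) = -0.3%.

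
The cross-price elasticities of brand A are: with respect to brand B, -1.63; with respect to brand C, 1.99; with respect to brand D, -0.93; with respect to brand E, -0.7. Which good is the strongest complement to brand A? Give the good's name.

brand B

Complements have ε < 0. The most negative value is -1.63 (brand B).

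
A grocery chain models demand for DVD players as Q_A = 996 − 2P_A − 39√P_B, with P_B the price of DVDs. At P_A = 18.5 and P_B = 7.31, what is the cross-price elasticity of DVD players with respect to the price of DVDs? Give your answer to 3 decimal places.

At P_A = 18.5 and P_B = 7.31: Q_A = 853.556.
∂Q_A/∂P_B = -39/(2√P_B) = -39/(2√7.31) = -7.2123.
ε = (∂Q_A/∂P_B)(P_B/Q_A) = -7.2123 × (7.31/853.556) ≈ -0.062.

-0.062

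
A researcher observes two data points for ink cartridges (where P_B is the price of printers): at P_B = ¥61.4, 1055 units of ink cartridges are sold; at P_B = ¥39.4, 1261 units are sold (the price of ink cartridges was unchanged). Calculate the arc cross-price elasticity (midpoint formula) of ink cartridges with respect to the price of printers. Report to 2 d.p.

-0.41

ΔQ_A = 1261 − 1055 = 206; ΔP_B = 39.4 − 61.4 = -22.
Midpoints: Q̄_A = 1158.0, P̄_B = 50.40.
ε = (ΔQ_A/Q̄_A)/(ΔP_B/P̄_B) = (206/1158.0)/(-22/50.40) ≈ -0.41.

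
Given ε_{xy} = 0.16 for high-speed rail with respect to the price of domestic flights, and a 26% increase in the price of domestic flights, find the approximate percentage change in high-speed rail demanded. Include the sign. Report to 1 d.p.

%ΔQ ≈ ε × %ΔP of domestic flights = 0.16 × (26%) = 4.2%.
Demand for high-speed rail rises by about 4.2%.

4.2%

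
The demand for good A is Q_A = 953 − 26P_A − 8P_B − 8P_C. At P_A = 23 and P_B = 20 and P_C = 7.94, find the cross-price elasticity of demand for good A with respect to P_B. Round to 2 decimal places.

-1.22

At P_A = 23 and P_B = 20 and P_C = 7.94: Q_A = 131.48.
∂Q_A/∂P_B = -8.
ε = (∂Q_A/∂P_B)(P_B/Q_A) = -8 × (20/131.48) ≈ -1.22.
Since ε < 0, good A and good B are complements.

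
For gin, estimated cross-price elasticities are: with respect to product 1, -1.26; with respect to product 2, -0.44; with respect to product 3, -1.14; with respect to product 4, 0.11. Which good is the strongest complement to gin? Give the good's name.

product 1

Complements have ε < 0. The most negative value is -1.26 (product 1).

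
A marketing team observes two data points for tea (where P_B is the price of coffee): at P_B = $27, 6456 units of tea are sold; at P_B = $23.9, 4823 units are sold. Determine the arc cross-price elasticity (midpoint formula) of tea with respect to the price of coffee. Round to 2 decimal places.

2.38

ΔQ_A = 4823 − 6456 = -1633; ΔP_B = 23.9 − 27 = -3.1.
Midpoints: Q̄_A = 5639.5, P̄_B = 25.45.
ε = (ΔQ_A/Q̄_A)/(ΔP_B/P̄_B) = (-1633/5639.5)/(-3.1/25.45) ≈ 2.38.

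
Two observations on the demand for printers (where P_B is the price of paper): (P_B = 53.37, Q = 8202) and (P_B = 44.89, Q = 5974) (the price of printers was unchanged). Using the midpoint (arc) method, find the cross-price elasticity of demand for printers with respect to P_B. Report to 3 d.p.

ΔQ_A = 5974 − 8202 = -2228; ΔP_B = 44.89 − 53.37 = -8.48.
Midpoints: Q̄_A = 7088.0, P̄_B = 49.13.
ε = (ΔQ_A/Q̄_A)/(ΔP_B/P̄_B) = (-2228/7088.0)/(-8.48/49.13) ≈ 1.821.
ε > 0: printers and paper are substitutes.

1.821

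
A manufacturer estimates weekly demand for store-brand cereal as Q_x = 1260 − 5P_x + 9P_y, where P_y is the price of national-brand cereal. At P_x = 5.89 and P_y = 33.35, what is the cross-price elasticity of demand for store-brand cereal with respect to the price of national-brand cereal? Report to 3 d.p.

0.196

At P_x = 5.89 and P_y = 33.35: Q_x = 1530.7.
∂Q_x/∂P_y = 9.
ε = (∂Q_x/∂P_y)(P_y/Q_x) = 9 × (33.35/1530.7) ≈ 0.196.
Since ε > 0, store-brand cereal and national-brand cereal are substitutes.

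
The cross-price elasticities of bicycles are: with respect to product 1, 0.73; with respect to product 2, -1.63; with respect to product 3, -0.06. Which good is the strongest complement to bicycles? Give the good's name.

Complements have ε < 0. The most negative value is -1.63 (product 2).

product 2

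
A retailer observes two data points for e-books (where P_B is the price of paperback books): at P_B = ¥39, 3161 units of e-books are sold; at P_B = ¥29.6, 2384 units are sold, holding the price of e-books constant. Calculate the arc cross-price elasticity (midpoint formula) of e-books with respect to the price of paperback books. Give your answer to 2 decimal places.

1.02

ΔQ_A = 2384 − 3161 = -777; ΔP_B = 29.6 − 39 = -9.4.
Midpoints: Q̄_A = 2772.5, P̄_B = 34.30.
ε = (ΔQ_A/Q̄_A)/(ΔP_B/P̄_B) = (-777/2772.5)/(-9.4/34.30) ≈ 1.02.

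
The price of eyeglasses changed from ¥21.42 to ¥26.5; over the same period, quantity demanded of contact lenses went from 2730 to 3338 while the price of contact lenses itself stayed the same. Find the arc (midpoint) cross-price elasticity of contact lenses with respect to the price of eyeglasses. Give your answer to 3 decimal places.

0.945

ΔQ_A = 3338 − 2730 = 608; ΔP_B = 26.5 − 21.42 = 5.08.
Midpoints: Q̄_A = 3034.0, P̄_B = 23.96.
ε = (ΔQ_A/Q̄_A)/(ΔP_B/P̄_B) = (608/3034.0)/(5.08/23.96) ≈ 0.945.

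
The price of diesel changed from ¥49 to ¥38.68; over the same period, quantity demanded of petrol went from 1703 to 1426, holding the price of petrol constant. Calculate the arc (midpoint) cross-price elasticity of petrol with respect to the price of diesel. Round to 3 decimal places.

ΔQ_A = 1426 − 1703 = -277; ΔP_B = 38.68 − 49 = -10.32.
Midpoints: Q̄_A = 1564.5, P̄_B = 43.84.
ε = (ΔQ_A/Q̄_A)/(ΔP_B/P̄_B) = (-277/1564.5)/(-10.32/43.84) ≈ 0.752.

0.752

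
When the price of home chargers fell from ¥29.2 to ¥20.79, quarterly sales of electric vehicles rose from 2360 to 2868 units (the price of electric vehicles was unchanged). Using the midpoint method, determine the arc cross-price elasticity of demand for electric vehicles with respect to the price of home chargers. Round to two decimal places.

-0.58

ΔQ_A = 2868 − 2360 = 508; ΔP_B = 20.79 − 29.2 = -8.41.
Midpoints: Q̄_A = 2614.0, P̄_B = 24.99.
ε = (ΔQ_A/Q̄_A)/(ΔP_B/P̄_B) = (508/2614.0)/(-8.41/24.99) ≈ -0.58.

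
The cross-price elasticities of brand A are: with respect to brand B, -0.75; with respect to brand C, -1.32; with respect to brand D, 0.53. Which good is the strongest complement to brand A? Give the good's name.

brand C

Complements have ε < 0. The most negative value is -1.32 (brand C).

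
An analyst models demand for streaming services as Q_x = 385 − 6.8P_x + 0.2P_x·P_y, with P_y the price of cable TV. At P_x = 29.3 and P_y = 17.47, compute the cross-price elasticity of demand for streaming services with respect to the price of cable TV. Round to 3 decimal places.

0.355

At P_x = 29.3 and P_y = 17.47: Q_x = 288.134.
∂Q_x/∂P_y = 0.2P_x = 0.2(29.3) = 5.8600.
ε = (∂Q_x/∂P_y)(P_y/Q_x) = 5.8600 × (17.47/288.134) ≈ 0.355.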